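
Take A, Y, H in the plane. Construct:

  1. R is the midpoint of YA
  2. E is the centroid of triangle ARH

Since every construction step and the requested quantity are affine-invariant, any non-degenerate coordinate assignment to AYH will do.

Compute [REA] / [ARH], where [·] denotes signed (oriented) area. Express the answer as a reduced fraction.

Assign A = (0, 0), Y = (1, 0), H = (0, 1) — the answer is frame-independent, so this choice is without loss of generality.
1. R is the midpoint of YA ⇒ R = (1/2, 0)
2. E is the centroid of triangle ARH ⇒ E = (1/6, 1/3)
2·[REA] = 1/6, 2·[ARH] = 1/2
[REA]:[ARH] = 1/6:1/2 = 1/3

[REA]:[ARH] = 1/3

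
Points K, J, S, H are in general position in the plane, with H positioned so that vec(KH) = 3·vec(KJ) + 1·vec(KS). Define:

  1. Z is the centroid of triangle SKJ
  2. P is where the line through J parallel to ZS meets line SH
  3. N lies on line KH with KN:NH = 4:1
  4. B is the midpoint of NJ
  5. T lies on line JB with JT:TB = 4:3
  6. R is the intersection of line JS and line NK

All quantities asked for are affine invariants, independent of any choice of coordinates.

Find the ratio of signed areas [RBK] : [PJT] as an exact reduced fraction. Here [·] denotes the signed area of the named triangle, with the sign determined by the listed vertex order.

[RBK]:[PJT] = -35/144

Assign K = (0, 0), J = (1, 0), S = (0, 1), H = (3, 1) — the answer is frame-independent, so this choice is without loss of generality.
1. Z is the centroid of triangle SKJ ⇒ Z = (1/3, 1/3)
2. P is where the line through J parallel to ZS meets line SH ⇒ P = (1/2, 1)
3. N lies on line KH with KN:NH = 4:1 ⇒ N = (12/5, 4/5)
4. B is the midpoint of NJ ⇒ B = (17/10, 2/5)
5. T lies on line JB with JT:TB = 4:3 ⇒ T = (7/5, 8/35)
6. R is the intersection of line JS and line NK ⇒ R = (3/4, 1/4)
2·[RBK] = -1/8, 2·[PJT] = 18/35
[RBK]:[PJT] = -1/8:18/35 = -35/144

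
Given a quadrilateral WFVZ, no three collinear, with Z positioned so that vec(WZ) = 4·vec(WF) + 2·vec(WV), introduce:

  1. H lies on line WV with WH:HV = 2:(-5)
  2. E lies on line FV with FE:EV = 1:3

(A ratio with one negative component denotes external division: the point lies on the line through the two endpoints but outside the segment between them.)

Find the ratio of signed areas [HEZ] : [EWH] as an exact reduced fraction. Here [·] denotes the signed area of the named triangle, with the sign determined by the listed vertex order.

Choose coordinates W = (0, 0), F = (1, 0), V = (0, 1), Z = (4, 2).
1. H lies on line WV with WH:HV = 2:(-5) ⇒ H = (0, -2/3)
2. E lies on line FV with FE:EV = 1:3 ⇒ E = (3/4, 1/4)
2·[HEZ] = -5/3, 2·[EWH] = 1/2
[HEZ]:[EWH] = -5/3:1/2 = -10/3

[HEZ]:[EWH] = -10/3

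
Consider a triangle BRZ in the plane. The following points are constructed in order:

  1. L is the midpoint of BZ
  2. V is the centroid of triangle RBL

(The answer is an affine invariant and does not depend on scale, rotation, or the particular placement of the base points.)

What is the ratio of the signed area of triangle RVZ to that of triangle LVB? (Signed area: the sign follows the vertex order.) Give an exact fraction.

Choose coordinates B = (0, 0), R = (1, 0), Z = (0, 1).
1. L is the midpoint of BZ ⇒ L = (0, 1/2)
2. V is the centroid of triangle RBL ⇒ V = (1/3, 1/6)
2·[RVZ] = -1/2, 2·[LVB] = -1/6
[RVZ]:[LVB] = -1/2:-1/6 = 3

[RVZ]:[LVB] = 3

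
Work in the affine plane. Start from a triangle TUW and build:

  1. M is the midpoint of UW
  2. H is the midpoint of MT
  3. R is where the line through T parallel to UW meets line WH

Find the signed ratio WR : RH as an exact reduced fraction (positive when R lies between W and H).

Set T = (0, 0), U = (1, 0), W = (0, 1); any affine frame gives the same invariant.
1. M is the midpoint of UW ⇒ M = (1/2, 1/2)
2. H is the midpoint of MT ⇒ H = (1/4, 1/4)
3. R is where the line through T parallel to UW meets line WH ⇒ R = (1/2, -1/2)
R = W + t·(H−W) with t = 2, so WR:RH = t:(1−t) = 2:-1

WR:RH = -2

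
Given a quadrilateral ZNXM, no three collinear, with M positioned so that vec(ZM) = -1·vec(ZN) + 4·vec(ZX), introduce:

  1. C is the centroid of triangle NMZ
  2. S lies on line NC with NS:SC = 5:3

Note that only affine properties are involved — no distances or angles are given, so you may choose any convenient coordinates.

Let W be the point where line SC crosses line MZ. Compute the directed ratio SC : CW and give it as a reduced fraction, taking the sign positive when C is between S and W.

Choose coordinates Z = (0, 0), N = (1, 0), X = (0, 1), M = (-1, 4).
1. C is the centroid of triangle NMZ ⇒ C = (0, 4/3)
2. S lies on line NC with NS:SC = 5:3 ⇒ S = (3/8, 5/6)
line SC meets MZ at W = (-1/2, 2)
C = S + t·(W−S) with t = 3/7, so SC:CW = 3/7:4/7

SC:CW = 3/4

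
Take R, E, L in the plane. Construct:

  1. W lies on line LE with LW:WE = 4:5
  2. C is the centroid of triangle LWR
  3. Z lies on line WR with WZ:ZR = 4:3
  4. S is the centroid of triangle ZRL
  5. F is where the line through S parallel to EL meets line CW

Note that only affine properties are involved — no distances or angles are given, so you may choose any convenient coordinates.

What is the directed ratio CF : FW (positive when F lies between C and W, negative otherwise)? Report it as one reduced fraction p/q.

Set R = (0, 0), E = (1, 0), L = (0, 1); any affine frame gives the same invariant.
1. W lies on line LE with LW:WE = 4:5 ⇒ W = (4/9, 5/9)
2. C is the centroid of triangle LWR ⇒ C = (4/27, 14/27)
3. Z lies on line WR with WZ:ZR = 4:3 ⇒ Z = (4/21, 5/21)
4. S is the centroid of triangle ZRL ⇒ S = (4/63, 26/63)
5. F is where the line through S parallel to EL meets line CW ⇒ F = (-4/189, 94/189)
F = C + t·(W−C) with t = -4/7, so CF:FW = t:(1−t) = -4/7:11/7

CF:FW = -4/11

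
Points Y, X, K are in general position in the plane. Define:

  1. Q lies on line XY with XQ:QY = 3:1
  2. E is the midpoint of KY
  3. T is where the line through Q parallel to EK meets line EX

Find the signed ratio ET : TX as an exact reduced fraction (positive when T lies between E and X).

Assign Y = (0, 0), X = (1, 0), K = (0, 1) — the answer is frame-independent, so this choice is without loss of generality.
1. Q lies on line XY with XQ:QY = 3:1 ⇒ Q = (1/4, 0)
2. E is the midpoint of KY ⇒ E = (0, 1/2)
3. T is where the line through Q parallel to EK meets line EX ⇒ T = (1/4, 3/8)
T = E + t·(X−E) with t = 1/4, so ET:TX = t:(1−t) = 1/4:3/4

ET:TX = 1/3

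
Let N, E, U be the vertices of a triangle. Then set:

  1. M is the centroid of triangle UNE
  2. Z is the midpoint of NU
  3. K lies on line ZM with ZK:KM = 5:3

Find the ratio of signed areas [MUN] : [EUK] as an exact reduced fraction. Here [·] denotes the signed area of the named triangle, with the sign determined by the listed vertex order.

Choose coordinates N = (0, 0), E = (1, 0), U = (0, 1).
1. M is the centroid of triangle UNE ⇒ M = (1/3, 1/3)
2. Z is the midpoint of NU ⇒ Z = (0, 1/2)
3. K lies on line ZM with ZK:KM = 5:3 ⇒ K = (5/24, 19/48)
2·[MUN] = 1/3, 2·[EUK] = 19/48
[MUN]:[EUK] = 1/3:19/48 = 16/19

[MUN]:[EUK] = 16/19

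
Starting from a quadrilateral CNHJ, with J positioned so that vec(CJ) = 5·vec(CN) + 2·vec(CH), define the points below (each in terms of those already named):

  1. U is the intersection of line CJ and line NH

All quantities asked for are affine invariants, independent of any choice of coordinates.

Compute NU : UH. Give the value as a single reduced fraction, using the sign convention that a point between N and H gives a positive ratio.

NU:UH = 2/5

Assign C = (0, 0), N = (1, 0), H = (0, 1), J = (5, 2) — the answer is frame-independent, so this choice is without loss of generality.
1. U is the intersection of line CJ and line NH ⇒ U = (5/7, 2/7)
U = N + t·(H−N) with t = 2/7, so NU:UH = t:(1−t) = 2/7:5/7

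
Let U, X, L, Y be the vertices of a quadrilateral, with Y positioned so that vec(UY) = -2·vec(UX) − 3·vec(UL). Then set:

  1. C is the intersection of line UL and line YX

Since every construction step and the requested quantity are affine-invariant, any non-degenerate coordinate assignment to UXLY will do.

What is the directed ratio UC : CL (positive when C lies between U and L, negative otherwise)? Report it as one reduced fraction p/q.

Choose coordinates U = (0, 0), X = (1, 0), L = (0, 1), Y = (-2, -3).
1. C is the intersection of line UL and line YX ⇒ C = (0, -1)
C = U + t·(L−U) with t = -1, so UC:CL = t:(1−t) = -1:2

UC:CL = -1/2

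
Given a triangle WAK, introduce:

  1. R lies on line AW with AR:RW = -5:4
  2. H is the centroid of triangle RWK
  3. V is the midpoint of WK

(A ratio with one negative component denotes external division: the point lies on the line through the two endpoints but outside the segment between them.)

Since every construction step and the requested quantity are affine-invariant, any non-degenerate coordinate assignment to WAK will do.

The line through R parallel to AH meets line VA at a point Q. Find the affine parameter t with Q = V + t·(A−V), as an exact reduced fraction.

Work in coordinates with W = (0, 0), A = (1, 0), K = (0, 1).
1. R lies on line AW with AR:RW = -5:4 ⇒ R = (-4, 0)
2. H is the centroid of triangle RWK ⇒ H = (-4/3, 1/3)
3. V is the midpoint of WK ⇒ V = (0, 1/2)
through R parallel to AH: direction (-7/3, 1/3); meets VA at Q = (3, -1)
Q = V + t·(A−V) with t = 3

t = 3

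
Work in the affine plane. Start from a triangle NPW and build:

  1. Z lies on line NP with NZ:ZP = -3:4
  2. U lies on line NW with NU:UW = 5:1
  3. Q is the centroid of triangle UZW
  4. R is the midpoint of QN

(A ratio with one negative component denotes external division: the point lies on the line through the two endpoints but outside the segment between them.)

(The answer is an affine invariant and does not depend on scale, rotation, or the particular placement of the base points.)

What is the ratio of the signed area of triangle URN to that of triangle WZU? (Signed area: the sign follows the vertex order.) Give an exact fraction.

Choose coordinates N = (0, 0), P = (1, 0), W = (0, 1).
1. Z lies on line NP with NZ:ZP = -3:4 ⇒ Z = (-3, 0)
2. U lies on line NW with NU:UW = 5:1 ⇒ U = (0, 5/6)
3. Q is the centroid of triangle UZW ⇒ Q = (-1, 11/18)
4. R is the midpoint of QN ⇒ R = (-1/2, 11/36)
2·[URN] = 5/12, 2·[WZU] = 1/2
[URN]:[WZU] = 5/12:1/2 = 5/6

[URN]:[WZU] = 5/6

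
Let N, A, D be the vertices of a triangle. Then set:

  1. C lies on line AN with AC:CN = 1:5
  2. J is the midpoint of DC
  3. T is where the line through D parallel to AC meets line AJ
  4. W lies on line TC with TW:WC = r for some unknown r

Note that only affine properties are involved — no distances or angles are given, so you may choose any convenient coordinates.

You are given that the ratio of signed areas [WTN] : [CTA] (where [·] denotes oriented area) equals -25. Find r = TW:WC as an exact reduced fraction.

r = -5/4

Choose coordinates N = (0, 0), A = (1, 0), D = (0, 1).
1. C lies on line AN with AC:CN = 1:5 ⇒ C = (5/6, 0)
2. J is the midpoint of DC ⇒ J = (5/12, 1/2)
3. T is where the line through D parallel to AC meets line AJ ⇒ T = (-1/6, 1)
4. With TW:WC = r, write λ = r/(r+1) so W = T + λ·(C−T); W is affine-linear in λ
Every point depending on W is an affine combination of W and λ-independent points, so each such coordinate is linear in λ; the λ² term in each signed area is a multiple of (C−T)×(C−T) = 0, so 2·[WTN] and 2·[CTA] are each linear in λ. Evaluating at λ=0 and λ=1:
  2·[WTN] = 5/6·λ,   2·[CTA] = -1/6
So [WTN]:[CTA] = (5/6·λ) / (-1/6). Setting this equal to -25:
  5/6·λ = -25·(-1/6)  ⇒  λ = 5
Then r = λ/(1−λ) = (5)/(-4) = -5/4. Check: with r = -5/4, W = (29/6, -4) and [WTN]:[CTA] = -25 as required.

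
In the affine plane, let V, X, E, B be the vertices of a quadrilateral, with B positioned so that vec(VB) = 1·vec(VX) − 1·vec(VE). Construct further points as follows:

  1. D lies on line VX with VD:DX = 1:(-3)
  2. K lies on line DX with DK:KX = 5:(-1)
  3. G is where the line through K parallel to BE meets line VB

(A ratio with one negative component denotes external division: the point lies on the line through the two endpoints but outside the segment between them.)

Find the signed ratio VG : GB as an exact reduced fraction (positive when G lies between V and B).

Choose coordinates V = (0, 0), X = (1, 0), E = (0, 1), B = (1, -1).
1. D lies on line VX with VD:DX = 1:(-3) ⇒ D = (-1/2, 0)
2. K lies on line DX with DK:KX = 5:(-1) ⇒ K = (11/8, 0)
3. G is where the line through K parallel to BE meets line VB ⇒ G = (11/4, -11/4)
G = V + t·(B−V) with t = 11/4, so VG:GB = t:(1−t) = 11/4:-7/4

VG:GB = -11/7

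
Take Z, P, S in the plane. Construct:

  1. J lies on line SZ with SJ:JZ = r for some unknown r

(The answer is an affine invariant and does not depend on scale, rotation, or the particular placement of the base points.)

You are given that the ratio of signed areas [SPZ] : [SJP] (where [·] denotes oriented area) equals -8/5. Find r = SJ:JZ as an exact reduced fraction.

r = 5/3

Work in coordinates with Z = (0, 0), P = (1, 0), S = (0, 1).
1. With SJ:JZ = r, write λ = r/(r+1) so J = S + λ·(Z−S); J is affine-linear in λ
Every point depending on J is an affine combination of J and λ-independent points, so each such coordinate is linear in λ; the λ² term in each signed area is a multiple of (Z−S)×(Z−S) = 0, so 2·[SPZ] and 2·[SJP] are each linear in λ. Evaluating at λ=0 and λ=1:
  2·[SPZ] = -1,   2·[SJP] = λ
So [SPZ]:[SJP] = (-1) / (λ). Setting this equal to -8/5:
  -1 = -8/5·(λ)  ⇒  λ = 5/8
Then r = λ/(1−λ) = (5/8)/(3/8) = 5/3. Check: with r = 5/3, J = (0, 3/8) and [SPZ]:[SJP] = -8/5 as required.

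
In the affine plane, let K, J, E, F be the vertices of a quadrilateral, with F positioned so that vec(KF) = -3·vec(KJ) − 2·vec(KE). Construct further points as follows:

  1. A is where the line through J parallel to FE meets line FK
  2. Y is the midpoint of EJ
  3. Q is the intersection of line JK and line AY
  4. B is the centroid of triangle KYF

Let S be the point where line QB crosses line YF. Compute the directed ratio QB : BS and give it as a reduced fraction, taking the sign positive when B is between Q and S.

Work in coordinates with K = (0, 0), J = (1, 0), E = (0, 1), F = (-3, -2).
1. A is where the line through J parallel to FE meets line FK ⇒ A = (3, 2)
2. Y is the midpoint of EJ ⇒ Y = (1/2, 1/2)
3. Q is the intersection of line JK and line AY ⇒ Q = (-1/3, 0)
4. B is the centroid of triangle KYF ⇒ B = (-5/6, -1/2)
line QB meets YF at S = (-2/3, -1/3)
B = Q + t·(S−Q) with t = 3/2, so QB:BS = 3/2:-1/2

QB:BS = -3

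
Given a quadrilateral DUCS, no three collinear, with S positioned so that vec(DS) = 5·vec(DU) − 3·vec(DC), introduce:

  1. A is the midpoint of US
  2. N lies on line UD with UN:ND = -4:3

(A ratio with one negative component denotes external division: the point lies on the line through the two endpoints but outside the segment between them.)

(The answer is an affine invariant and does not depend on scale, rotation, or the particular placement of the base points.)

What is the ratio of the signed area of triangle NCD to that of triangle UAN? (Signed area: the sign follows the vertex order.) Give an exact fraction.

Set D = (0, 0), U = (1, 0), C = (0, 1), S = (5, -3); any affine frame gives the same invariant.
1. A is the midpoint of US ⇒ A = (3, -3/2)
2. N lies on line UD with UN:ND = -4:3 ⇒ N = (-3, 0)
2·[NCD] = -3, 2·[UAN] = -6
[NCD]:[UAN] = -3:-6 = 1/2

[NCD]:[UAN] = 1/2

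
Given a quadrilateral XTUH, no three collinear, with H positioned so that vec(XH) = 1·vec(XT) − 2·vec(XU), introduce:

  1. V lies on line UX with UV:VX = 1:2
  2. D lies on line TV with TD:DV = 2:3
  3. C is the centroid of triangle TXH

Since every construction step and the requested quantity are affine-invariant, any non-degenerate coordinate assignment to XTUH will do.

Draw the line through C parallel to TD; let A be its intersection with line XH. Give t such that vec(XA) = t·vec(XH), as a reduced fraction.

t = 1/6

Choose coordinates X = (0, 0), T = (1, 0), U = (0, 1), H = (1, -2).
1. V lies on line UX with UV:VX = 1:2 ⇒ V = (0, 2/3)
2. D lies on line TV with TD:DV = 2:3 ⇒ D = (3/5, 4/15)
3. C is the centroid of triangle TXH ⇒ C = (2/3, -2/3)
through C parallel to TD: direction (-2/5, 4/15); meets XH at A = (1/6, -1/3)
A = X + t·(H−X) with t = 1/6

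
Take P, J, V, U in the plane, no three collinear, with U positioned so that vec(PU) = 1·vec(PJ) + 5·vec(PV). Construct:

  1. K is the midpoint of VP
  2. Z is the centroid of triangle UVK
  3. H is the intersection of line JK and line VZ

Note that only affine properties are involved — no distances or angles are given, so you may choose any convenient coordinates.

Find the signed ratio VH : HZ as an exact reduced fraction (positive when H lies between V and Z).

VH:HZ = -3/11

Work in coordinates with P = (0, 0), J = (1, 0), V = (0, 1), U = (1, 5).
1. K is the midpoint of VP ⇒ K = (0, 1/2)
2. Z is the centroid of triangle UVK ⇒ Z = (1/3, 13/6)
3. H is the intersection of line JK and line VZ ⇒ H = (-1/8, 9/16)
H = V + t·(Z−V) with t = -3/8, so VH:HZ = t:(1−t) = -3/8:11/8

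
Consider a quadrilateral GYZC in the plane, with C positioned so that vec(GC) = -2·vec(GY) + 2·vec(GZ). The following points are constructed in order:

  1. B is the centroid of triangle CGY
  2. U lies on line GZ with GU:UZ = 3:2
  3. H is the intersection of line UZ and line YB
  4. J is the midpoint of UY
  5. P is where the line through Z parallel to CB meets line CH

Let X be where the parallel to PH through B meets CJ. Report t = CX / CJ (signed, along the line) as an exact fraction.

Choose coordinates G = (0, 0), Y = (1, 0), Z = (0, 1), C = (-2, 2).
1. B is the centroid of triangle CGY ⇒ B = (-1/3, 2/3)
2. U lies on line GZ with GU:UZ = 3:2 ⇒ U = (0, 3/5)
3. H is the intersection of line UZ and line YB ⇒ H = (0, 1/2)
4. J is the midpoint of UY ⇒ J = (1/2, 3/10)
5. P is where the line through Z parallel to CB meets line CH ⇒ P = (10, -7)
through B parallel to PH: direction (-10, 15/2); meets CJ at X = (-67/21, 59/21)
X = C + t·(J−C) with t = -10/21

t = -10/21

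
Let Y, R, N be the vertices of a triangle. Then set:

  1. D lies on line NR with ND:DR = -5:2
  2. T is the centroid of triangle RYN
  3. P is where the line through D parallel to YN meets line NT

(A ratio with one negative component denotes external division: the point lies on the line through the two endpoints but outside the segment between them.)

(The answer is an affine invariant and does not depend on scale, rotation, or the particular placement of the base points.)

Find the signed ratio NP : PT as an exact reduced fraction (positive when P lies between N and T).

NP:PT = -5/4

Assign Y = (0, 0), R = (1, 0), N = (0, 1) — the answer is frame-independent, so this choice is without loss of generality.
1. D lies on line NR with ND:DR = -5:2 ⇒ D = (5/3, -2/3)
2. T is the centroid of triangle RYN ⇒ T = (1/3, 1/3)
3. P is where the line through D parallel to YN meets line NT ⇒ P = (5/3, -7/3)
P = N + t·(T−N) with t = 5, so NP:PT = t:(1−t) = 5:-4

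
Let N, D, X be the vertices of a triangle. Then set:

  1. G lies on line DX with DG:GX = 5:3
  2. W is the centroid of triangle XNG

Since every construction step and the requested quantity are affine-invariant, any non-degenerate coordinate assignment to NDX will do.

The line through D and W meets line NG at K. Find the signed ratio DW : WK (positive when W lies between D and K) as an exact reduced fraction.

Work in coordinates with N = (0, 0), D = (1, 0), X = (0, 1).
1. G lies on line DX with DG:GX = 5:3 ⇒ G = (3/8, 5/8)
2. W is the centroid of triangle XNG ⇒ W = (1/8, 13/24)
line DW meets NG at K = (13/48, 65/144)
W = D + t·(K−D) with t = 6/5, so DW:WK = 6/5:-1/5

DW:WK = -6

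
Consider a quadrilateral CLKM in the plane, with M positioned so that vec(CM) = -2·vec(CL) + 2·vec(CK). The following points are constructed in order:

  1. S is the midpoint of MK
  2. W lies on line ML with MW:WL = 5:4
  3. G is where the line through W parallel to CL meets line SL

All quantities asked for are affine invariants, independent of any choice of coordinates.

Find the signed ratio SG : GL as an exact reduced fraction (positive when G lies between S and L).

SG:GL = 11/16

Choose coordinates C = (0, 0), L = (1, 0), K = (0, 1), M = (-2, 2).
1. S is the midpoint of MK ⇒ S = (-1, 3/2)
2. W lies on line ML with MW:WL = 5:4 ⇒ W = (-1/3, 8/9)
3. G is where the line through W parallel to CL meets line SL ⇒ G = (-5/27, 8/9)
G = S + t·(L−S) with t = 11/27, so SG:GL = t:(1−t) = 11/27:16/27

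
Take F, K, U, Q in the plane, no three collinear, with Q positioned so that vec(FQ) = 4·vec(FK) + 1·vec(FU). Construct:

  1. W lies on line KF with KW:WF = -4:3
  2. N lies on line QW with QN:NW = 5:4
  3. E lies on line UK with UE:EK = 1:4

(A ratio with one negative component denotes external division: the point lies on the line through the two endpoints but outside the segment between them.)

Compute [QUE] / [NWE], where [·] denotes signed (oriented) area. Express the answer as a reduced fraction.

[QUE]:[NWE] = -3/4

Assign F = (0, 0), K = (1, 0), U = (0, 1), Q = (4, 1) — the answer is frame-independent, so this choice is without loss of generality.
1. W lies on line KF with KW:WF = -4:3 ⇒ W = (-3, 0)
2. N lies on line QW with QN:NW = 5:4 ⇒ N = (1/9, 4/9)
3. E lies on line UK with UE:EK = 1:4 ⇒ E = (1/5, 4/5)
2·[QUE] = 4/5, 2·[NWE] = -16/15
[QUE]:[NWE] = 4/5:-16/15 = -3/4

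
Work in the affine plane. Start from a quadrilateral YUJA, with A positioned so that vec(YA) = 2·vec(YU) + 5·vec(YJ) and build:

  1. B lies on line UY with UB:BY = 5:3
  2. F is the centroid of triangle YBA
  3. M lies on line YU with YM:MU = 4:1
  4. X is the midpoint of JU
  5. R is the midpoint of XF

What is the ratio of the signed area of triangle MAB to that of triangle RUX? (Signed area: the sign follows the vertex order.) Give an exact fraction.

[MAB]:[RUX] = -204/35

Work in coordinates with Y = (0, 0), U = (1, 0), J = (0, 1), A = (2, 5).
1. B lies on line UY with UB:BY = 5:3 ⇒ B = (3/8, 0)
2. F is the centroid of triangle YBA ⇒ F = (19/24, 5/3)
3. M lies on line YU with YM:MU = 4:1 ⇒ M = (4/5, 0)
4. X is the midpoint of JU ⇒ X = (1/2, 1/2)
5. R is the midpoint of XF ⇒ R = (31/48, 13/12)
2·[MAB] = 17/8, 2·[RUX] = -35/96
[MAB]:[RUX] = 17/8:-35/96 = -204/35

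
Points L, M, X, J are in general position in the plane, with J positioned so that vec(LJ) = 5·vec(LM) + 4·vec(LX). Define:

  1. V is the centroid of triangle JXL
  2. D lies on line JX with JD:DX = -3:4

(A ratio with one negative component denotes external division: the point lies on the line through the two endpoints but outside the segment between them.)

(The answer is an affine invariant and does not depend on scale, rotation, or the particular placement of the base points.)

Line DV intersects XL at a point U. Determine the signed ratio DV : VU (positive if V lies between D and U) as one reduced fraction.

Set L = (0, 0), M = (1, 0), X = (0, 1), J = (5, 4); any affine frame gives the same invariant.
1. V is the centroid of triangle JXL ⇒ V = (5/3, 5/3)
2. D lies on line JX with JD:DX = -3:4 ⇒ D = (20, 13)
line DV meets XL at U = (0, 7/11)
V = D + t·(U−D) with t = 11/12, so DV:VU = 11/12:1/12

DV:VU = 11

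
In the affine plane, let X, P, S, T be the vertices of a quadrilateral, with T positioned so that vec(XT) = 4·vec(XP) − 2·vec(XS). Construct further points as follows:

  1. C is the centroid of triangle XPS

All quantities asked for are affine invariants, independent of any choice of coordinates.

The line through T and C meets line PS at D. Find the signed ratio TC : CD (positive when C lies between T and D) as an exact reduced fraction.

TC:CD = -4

Work in coordinates with X = (0, 0), P = (1, 0), S = (0, 1), T = (4, -2).
1. C is the centroid of triangle XPS ⇒ C = (1/3, 1/3)
line TC meets PS at D = (5/4, -1/4)
C = T + t·(D−T) with t = 4/3, so TC:CD = 4/3:-1/3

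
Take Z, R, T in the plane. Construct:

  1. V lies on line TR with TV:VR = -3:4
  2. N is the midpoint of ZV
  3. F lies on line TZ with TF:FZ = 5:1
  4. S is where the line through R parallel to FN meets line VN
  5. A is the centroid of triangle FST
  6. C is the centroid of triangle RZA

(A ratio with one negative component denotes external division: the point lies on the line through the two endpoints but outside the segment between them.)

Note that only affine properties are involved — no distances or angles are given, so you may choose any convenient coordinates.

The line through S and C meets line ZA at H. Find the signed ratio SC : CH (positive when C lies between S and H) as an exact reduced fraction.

Choose coordinates Z = (0, 0), R = (1, 0), T = (0, 1).
1. V lies on line TR with TV:VR = -3:4 ⇒ V = (-3, 4)
2. N is the midpoint of ZV ⇒ N = (-3/2, 2)
3. F lies on line TZ with TF:FZ = 5:1 ⇒ F = (0, 1/6)
4. S is where the line through R parallel to FN meets line VN ⇒ S = (-11, 44/3)
5. A is the centroid of triangle FST ⇒ A = (-11/3, 95/18)
6. C is the centroid of triangle RZA ⇒ C = (-8/9, 95/54)
line SC meets ZA at H = (-3751/978, 32395/5868)
C = S + t·(H−S) with t = 326/231, so SC:CH = 326/231:-95/231

SC:CH = -326/95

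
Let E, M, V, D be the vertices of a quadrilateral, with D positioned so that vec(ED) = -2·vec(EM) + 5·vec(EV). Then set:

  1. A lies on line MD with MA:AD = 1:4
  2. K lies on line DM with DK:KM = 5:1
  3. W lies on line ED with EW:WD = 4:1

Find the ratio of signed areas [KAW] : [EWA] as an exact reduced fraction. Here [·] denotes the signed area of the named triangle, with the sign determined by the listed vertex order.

[KAW]:[EWA] = -1/96

Assign E = (0, 0), M = (1, 0), V = (0, 1), D = (-2, 5) — the answer is frame-independent, so this choice is without loss of generality.
1. A lies on line MD with MA:AD = 1:4 ⇒ A = (2/5, 1)
2. K lies on line DM with DK:KM = 5:1 ⇒ K = (1/2, 5/6)
3. W lies on line ED with EW:WD = 4:1 ⇒ W = (-8/5, 4)
2·[KAW] = 1/30, 2·[EWA] = -16/5
[KAW]:[EWA] = 1/30:-16/5 = -1/96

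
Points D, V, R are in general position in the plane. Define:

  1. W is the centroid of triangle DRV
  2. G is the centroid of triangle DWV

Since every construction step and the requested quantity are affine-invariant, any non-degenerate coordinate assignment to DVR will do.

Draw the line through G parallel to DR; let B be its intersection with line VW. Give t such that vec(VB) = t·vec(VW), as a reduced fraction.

Assign D = (0, 0), V = (1, 0), R = (0, 1) — the answer is frame-independent, so this choice is without loss of generality.
1. W is the centroid of triangle DRV ⇒ W = (1/3, 1/3)
2. G is the centroid of triangle DWV ⇒ G = (4/9, 1/9)
through G parallel to DR: direction (0, 1); meets VW at B = (4/9, 5/18)
B = V + t·(W−V) with t = 5/6

t = 5/6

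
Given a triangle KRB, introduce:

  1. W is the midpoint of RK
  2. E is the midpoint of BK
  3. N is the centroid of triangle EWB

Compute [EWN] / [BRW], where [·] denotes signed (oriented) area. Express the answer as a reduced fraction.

Choose coordinates K = (0, 0), R = (1, 0), B = (0, 1).
1. W is the midpoint of RK ⇒ W = (1/2, 0)
2. E is the midpoint of BK ⇒ E = (0, 1/2)
3. N is the centroid of triangle EWB ⇒ N = (1/6, 1/2)
2·[EWN] = 1/12, 2·[BRW] = -1/2
[EWN]:[BRW] = 1/12:-1/2 = -1/6

[EWN]:[BRW] = -1/6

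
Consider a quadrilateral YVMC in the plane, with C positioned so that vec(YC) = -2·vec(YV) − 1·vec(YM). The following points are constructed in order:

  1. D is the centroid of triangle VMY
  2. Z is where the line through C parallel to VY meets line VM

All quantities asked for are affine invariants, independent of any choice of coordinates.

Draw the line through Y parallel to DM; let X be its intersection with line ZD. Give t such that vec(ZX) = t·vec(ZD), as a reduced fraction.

Set Y = (0, 0), V = (1, 0), M = (0, 1), C = (-2, -1); any affine frame gives the same invariant.
1. D is the centroid of triangle VMY ⇒ D = (1/3, 1/3)
2. Z is where the line through C parallel to VY meets line VM ⇒ Z = (2, -1)
through Y parallel to DM: direction (-1/3, 2/3); meets ZD at X = (-1/2, 1)
X = Z + t·(D−Z) with t = 3/2

t = 3/2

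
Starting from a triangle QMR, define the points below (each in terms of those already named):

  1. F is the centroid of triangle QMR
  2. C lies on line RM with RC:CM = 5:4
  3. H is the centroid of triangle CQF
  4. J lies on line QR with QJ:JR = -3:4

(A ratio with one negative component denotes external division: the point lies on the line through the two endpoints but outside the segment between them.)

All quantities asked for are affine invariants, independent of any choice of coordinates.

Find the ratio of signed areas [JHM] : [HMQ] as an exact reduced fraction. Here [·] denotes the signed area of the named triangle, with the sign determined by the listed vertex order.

[JHM]:[HMQ] = 64/7

Choose coordinates Q = (0, 0), M = (1, 0), R = (0, 1).
1. F is the centroid of triangle QMR ⇒ F = (1/3, 1/3)
2. C lies on line RM with RC:CM = 5:4 ⇒ C = (5/9, 4/9)
3. H is the centroid of triangle CQF ⇒ H = (8/27, 7/27)
4. J lies on line QR with QJ:JR = -3:4 ⇒ J = (0, -3)
2·[JHM] = -64/27, 2·[HMQ] = -7/27
[JHM]:[HMQ] = -64/27:-7/27 = 64/7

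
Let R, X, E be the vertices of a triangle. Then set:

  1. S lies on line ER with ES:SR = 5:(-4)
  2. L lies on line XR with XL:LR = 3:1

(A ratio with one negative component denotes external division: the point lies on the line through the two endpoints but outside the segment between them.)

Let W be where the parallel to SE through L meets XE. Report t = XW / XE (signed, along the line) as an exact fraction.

t = 3/4

Assign R = (0, 0), X = (1, 0), E = (0, 1) — the answer is frame-independent, so this choice is without loss of generality.
1. S lies on line ER with ES:SR = 5:(-4) ⇒ S = (0, -4)
2. L lies on line XR with XL:LR = 3:1 ⇒ L = (1/4, 0)
through L parallel to SE: direction (0, 5); meets XE at W = (1/4, 3/4)
W = X + t·(E−X) with t = 3/4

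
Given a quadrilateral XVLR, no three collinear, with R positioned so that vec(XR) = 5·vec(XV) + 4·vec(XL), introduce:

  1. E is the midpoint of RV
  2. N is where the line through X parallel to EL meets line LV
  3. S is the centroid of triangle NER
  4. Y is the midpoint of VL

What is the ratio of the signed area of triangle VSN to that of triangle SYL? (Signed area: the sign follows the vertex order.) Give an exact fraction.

[VSN]:[SYL] = -1/2

Set X = (0, 0), V = (1, 0), L = (0, 1), R = (5, 4); any affine frame gives the same invariant.
1. E is the midpoint of RV ⇒ E = (3, 2)
2. N is where the line through X parallel to EL meets line LV ⇒ N = (3/4, 1/4)
3. S is the centroid of triangle NER ⇒ S = (35/12, 25/12)
4. Y is the midpoint of VL ⇒ Y = (1/2, 1/2)
2·[VSN] = 1, 2·[SYL] = -2
[VSN]:[SYL] = 1:-2 = -1/2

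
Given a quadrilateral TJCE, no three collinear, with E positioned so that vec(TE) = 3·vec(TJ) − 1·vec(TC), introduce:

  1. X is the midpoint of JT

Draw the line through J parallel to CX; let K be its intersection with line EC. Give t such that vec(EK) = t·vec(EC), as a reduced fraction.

Choose coordinates T = (0, 0), J = (1, 0), C = (0, 1), E = (3, -1).
1. X is the midpoint of JT ⇒ X = (1/2, 0)
through J parallel to CX: direction (1/2, -1); meets EC at K = (3/4, 1/2)
K = E + t·(C−E) with t = 3/4

t = 3/4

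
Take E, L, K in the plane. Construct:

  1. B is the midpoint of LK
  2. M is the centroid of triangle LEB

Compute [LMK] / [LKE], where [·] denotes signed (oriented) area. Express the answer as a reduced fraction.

Assign E = (0, 0), L = (1, 0), K = (0, 1) — the answer is frame-independent, so this choice is without loss of generality.
1. B is the midpoint of LK ⇒ B = (1/2, 1/2)
2. M is the centroid of triangle LEB ⇒ M = (1/2, 1/6)
2·[LMK] = -1/3, 2·[LKE] = 1
[LMK]:[LKE] = -1/3:1 = -1/3

[LMK]:[LKE] = -1/3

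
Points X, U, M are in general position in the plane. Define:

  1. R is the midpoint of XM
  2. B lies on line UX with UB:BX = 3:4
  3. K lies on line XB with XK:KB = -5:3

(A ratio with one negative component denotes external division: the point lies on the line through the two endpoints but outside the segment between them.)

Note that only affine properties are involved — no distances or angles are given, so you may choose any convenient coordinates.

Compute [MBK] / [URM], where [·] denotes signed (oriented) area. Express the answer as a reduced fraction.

Choose coordinates X = (0, 0), U = (1, 0), M = (0, 1).
1. R is the midpoint of XM ⇒ R = (0, 1/2)
2. B lies on line UX with UB:BX = 3:4 ⇒ B = (4/7, 0)
3. K lies on line XB with XK:KB = -5:3 ⇒ K = (10/7, 0)
2·[MBK] = 6/7, 2·[URM] = -1/2
[MBK]:[URM] = 6/7:-1/2 = -12/7

[MBK]:[URM] = -12/7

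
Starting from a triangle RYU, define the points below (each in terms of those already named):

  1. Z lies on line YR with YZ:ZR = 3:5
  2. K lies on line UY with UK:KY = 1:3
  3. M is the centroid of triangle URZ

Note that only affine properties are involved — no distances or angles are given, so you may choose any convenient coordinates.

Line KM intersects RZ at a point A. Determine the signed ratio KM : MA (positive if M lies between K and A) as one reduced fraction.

Choose coordinates R = (0, 0), Y = (1, 0), U = (0, 1).
1. Z lies on line YR with YZ:ZR = 3:5 ⇒ Z = (5/8, 0)
2. K lies on line UY with UK:KY = 1:3 ⇒ K = (1/4, 3/4)
3. M is the centroid of triangle URZ ⇒ M = (5/24, 1/3)
line KM meets RZ at A = (7/40, 0)
M = K + t·(A−K) with t = 5/9, so KM:MA = 5/9:4/9

KM:MA = 5/4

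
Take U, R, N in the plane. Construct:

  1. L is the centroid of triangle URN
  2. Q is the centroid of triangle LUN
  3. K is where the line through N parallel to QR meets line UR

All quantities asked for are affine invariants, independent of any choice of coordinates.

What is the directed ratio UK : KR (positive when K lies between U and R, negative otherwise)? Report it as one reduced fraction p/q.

UK:KR = -2

Choose coordinates U = (0, 0), R = (1, 0), N = (0, 1).
1. L is the centroid of triangle URN ⇒ L = (1/3, 1/3)
2. Q is the centroid of triangle LUN ⇒ Q = (1/9, 4/9)
3. K is where the line through N parallel to QR meets line UR ⇒ K = (2, 0)
K = U + t·(R−U) with t = 2, so UK:KR = t:(1−t) = 2:-1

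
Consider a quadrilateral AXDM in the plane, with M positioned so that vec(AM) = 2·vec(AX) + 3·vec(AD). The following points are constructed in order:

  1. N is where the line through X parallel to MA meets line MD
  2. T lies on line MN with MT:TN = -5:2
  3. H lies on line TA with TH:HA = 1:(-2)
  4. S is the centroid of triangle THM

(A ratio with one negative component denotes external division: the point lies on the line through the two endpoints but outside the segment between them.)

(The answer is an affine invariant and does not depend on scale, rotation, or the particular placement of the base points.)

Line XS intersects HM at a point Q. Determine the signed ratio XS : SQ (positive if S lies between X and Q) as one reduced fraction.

XS:SQ = 64/5

Choose coordinates A = (0, 0), X = (1, 0), D = (0, 1), M = (2, 3).
1. N is where the line through X parallel to MA meets line MD ⇒ N = (5, 6)
2. T lies on line MN with MT:TN = -5:2 ⇒ T = (7, 8)
3. H lies on line TA with TH:HA = 1:(-2) ⇒ H = (14, 16)
4. S is the centroid of triangle THM ⇒ S = (23/3, 9)
line XS meets HM at Q = (131/16, 621/64)
S = X + t·(Q−X) with t = 64/69, so XS:SQ = 64/69:5/69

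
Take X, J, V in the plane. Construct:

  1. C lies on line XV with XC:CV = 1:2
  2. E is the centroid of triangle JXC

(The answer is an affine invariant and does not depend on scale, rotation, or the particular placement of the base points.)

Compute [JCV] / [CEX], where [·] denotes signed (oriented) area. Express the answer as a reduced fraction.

Assign X = (0, 0), J = (1, 0), V = (0, 1) — the answer is frame-independent, so this choice is without loss of generality.
1. C lies on line XV with XC:CV = 1:2 ⇒ C = (0, 1/3)
2. E is the centroid of triangle JXC ⇒ E = (1/3, 1/9)
2·[JCV] = -2/3, 2·[CEX] = -1/9
[JCV]:[CEX] = -2/3:-1/9 = 6

[JCV]:[CEX] = 6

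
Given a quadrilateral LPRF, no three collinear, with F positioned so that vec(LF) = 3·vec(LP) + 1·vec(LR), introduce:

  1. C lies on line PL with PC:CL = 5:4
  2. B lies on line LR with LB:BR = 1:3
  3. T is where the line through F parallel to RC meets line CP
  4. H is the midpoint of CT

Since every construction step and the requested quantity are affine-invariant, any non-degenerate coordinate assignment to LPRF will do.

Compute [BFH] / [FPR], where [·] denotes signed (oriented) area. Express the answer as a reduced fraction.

Set L = (0, 0), P = (1, 0), R = (0, 1), F = (3, 1); any affine frame gives the same invariant.
1. C lies on line PL with PC:CL = 5:4 ⇒ C = (4/9, 0)
2. B lies on line LR with LB:BR = 1:3 ⇒ B = (0, 1/4)
3. T is where the line through F parallel to RC meets line CP ⇒ T = (31/9, 0)
4. H is the midpoint of CT ⇒ H = (35/18, 0)
2·[BFH] = -53/24, 2·[FPR] = -3
[BFH]:[FPR] = -53/24:-3 = 53/72

[BFH]:[FPR] = 53/72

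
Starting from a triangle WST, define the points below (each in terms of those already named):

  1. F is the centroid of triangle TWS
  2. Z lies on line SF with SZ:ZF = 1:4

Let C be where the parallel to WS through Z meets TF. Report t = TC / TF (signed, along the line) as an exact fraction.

t = 7/5

Work in coordinates with W = (0, 0), S = (1, 0), T = (0, 1).
1. F is the centroid of triangle TWS ⇒ F = (1/3, 1/3)
2. Z lies on line SF with SZ:ZF = 1:4 ⇒ Z = (13/15, 1/15)
through Z parallel to WS: direction (1, 0); meets TF at C = (7/15, 1/15)
C = T + t·(F−T) with t = 7/5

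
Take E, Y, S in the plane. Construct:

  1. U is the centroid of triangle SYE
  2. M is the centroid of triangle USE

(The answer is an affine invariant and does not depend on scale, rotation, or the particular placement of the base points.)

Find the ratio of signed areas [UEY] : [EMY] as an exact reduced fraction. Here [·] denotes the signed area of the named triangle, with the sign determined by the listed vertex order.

Set E = (0, 0), Y = (1, 0), S = (0, 1); any affine frame gives the same invariant.
1. U is the centroid of triangle SYE ⇒ U = (1/3, 1/3)
2. M is the centroid of triangle USE ⇒ M = (1/9, 4/9)
2·[UEY] = 1/3, 2·[EMY] = -4/9
[UEY]:[EMY] = 1/3:-4/9 = -3/4

[UEY]:[EMY] = -3/4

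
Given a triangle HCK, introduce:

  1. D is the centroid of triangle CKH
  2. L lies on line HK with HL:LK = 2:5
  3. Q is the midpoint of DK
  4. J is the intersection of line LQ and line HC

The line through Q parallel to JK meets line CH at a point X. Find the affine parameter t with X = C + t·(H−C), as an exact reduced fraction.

t = 11/12

Assign H = (0, 0), C = (1, 0), K = (0, 1) — the answer is frame-independent, so this choice is without loss of generality.
1. D is the centroid of triangle CKH ⇒ D = (1/3, 1/3)
2. L lies on line HK with HL:LK = 2:5 ⇒ L = (0, 2/7)
3. Q is the midpoint of DK ⇒ Q = (1/6, 2/3)
4. J is the intersection of line LQ and line HC ⇒ J = (-1/8, 0)
through Q parallel to JK: direction (1/8, 1); meets CH at X = (1/12, 0)
X = C + t·(H−C) with t = 11/12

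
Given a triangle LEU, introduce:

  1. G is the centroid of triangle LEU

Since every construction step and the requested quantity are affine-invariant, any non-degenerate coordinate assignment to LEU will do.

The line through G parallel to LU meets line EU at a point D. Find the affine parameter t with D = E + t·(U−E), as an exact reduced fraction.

Assign L = (0, 0), E = (1, 0), U = (0, 1) — the answer is frame-independent, so this choice is without loss of generality.
1. G is the centroid of triangle LEU ⇒ G = (1/3, 1/3)
through G parallel to LU: direction (0, 1); meets EU at D = (1/3, 2/3)
D = E + t·(U−E) with t = 2/3

t = 2/3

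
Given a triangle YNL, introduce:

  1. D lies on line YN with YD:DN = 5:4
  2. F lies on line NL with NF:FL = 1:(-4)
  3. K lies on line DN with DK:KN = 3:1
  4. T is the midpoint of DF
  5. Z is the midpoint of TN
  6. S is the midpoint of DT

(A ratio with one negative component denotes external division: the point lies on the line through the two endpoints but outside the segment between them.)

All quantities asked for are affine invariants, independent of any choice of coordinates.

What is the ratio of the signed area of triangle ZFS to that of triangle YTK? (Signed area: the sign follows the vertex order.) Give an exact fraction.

Choose coordinates Y = (0, 0), N = (1, 0), L = (0, 1).
1. D lies on line YN with YD:DN = 5:4 ⇒ D = (5/9, 0)
2. F lies on line NL with NF:FL = 1:(-4) ⇒ F = (4/3, -1/3)
3. K lies on line DN with DK:KN = 3:1 ⇒ K = (8/9, 0)
4. T is the midpoint of DF ⇒ T = (17/18, -1/6)
5. Z is the midpoint of TN ⇒ Z = (35/36, -1/12)
6. S is the midpoint of DT ⇒ S = (3/4, -1/12)
2·[ZFS] = -1/18, 2·[YTK] = 4/27
[ZFS]:[YTK] = -1/18:4/27 = -3/8

[ZFS]:[YTK] = -3/8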